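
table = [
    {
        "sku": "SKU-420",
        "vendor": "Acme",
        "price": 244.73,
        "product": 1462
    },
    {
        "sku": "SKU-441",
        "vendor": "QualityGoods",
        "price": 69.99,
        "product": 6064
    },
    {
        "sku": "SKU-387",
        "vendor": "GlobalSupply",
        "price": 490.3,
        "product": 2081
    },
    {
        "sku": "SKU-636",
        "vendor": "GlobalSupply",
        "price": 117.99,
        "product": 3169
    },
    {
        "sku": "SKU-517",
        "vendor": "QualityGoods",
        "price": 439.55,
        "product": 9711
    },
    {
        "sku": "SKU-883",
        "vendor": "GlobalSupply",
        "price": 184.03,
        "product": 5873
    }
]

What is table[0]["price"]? 244.73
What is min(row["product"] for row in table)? 1462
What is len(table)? 6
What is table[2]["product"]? 2081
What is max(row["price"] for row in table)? 490.3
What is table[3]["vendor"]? "GlobalSupply"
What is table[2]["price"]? 490.3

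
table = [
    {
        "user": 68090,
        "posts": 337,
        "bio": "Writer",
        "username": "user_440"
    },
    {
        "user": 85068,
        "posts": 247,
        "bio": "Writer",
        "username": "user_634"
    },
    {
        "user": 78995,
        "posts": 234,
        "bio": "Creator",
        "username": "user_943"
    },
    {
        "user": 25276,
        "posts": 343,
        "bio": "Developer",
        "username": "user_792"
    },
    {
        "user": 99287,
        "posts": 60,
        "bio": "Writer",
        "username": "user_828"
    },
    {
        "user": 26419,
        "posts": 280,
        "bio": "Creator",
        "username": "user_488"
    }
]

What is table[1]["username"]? "user_634"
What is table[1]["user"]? 85068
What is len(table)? 6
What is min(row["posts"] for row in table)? 60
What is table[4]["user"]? 99287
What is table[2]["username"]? "user_943"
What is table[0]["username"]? "user_440"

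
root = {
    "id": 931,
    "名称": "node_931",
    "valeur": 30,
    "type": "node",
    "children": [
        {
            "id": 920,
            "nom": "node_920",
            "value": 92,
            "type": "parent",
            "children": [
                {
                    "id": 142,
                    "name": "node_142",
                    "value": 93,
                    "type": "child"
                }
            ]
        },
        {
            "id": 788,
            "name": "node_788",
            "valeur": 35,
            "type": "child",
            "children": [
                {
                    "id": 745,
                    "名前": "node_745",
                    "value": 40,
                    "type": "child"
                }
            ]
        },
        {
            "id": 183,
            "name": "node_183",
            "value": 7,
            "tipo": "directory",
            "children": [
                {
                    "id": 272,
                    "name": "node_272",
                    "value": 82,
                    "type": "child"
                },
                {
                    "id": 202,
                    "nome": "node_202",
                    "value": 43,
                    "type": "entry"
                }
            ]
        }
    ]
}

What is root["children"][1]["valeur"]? 35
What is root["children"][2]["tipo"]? "directory"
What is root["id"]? 931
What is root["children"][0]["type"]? "parent"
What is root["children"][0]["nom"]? "node_920"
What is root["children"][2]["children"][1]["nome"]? "node_202"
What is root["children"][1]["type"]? "child"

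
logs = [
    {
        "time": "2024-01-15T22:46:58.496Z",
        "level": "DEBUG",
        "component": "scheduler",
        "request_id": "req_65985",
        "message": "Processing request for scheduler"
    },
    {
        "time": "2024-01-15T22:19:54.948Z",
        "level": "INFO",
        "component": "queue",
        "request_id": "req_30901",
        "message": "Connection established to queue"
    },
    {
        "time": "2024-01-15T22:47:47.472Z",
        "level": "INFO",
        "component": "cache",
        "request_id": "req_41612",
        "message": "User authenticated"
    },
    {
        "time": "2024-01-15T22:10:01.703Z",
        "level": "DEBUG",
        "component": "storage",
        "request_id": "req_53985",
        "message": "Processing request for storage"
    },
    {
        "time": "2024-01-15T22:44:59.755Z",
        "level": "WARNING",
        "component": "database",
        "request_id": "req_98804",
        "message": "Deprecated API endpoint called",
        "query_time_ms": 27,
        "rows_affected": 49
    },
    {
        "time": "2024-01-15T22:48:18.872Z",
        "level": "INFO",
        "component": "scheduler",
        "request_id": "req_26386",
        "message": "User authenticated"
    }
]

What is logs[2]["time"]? "2024-01-15T22:47:47.472Z"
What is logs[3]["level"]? "DEBUG"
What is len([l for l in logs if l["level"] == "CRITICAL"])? 0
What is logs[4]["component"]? "database"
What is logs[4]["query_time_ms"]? 27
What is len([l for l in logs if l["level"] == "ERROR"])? 0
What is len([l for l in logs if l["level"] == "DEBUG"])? 2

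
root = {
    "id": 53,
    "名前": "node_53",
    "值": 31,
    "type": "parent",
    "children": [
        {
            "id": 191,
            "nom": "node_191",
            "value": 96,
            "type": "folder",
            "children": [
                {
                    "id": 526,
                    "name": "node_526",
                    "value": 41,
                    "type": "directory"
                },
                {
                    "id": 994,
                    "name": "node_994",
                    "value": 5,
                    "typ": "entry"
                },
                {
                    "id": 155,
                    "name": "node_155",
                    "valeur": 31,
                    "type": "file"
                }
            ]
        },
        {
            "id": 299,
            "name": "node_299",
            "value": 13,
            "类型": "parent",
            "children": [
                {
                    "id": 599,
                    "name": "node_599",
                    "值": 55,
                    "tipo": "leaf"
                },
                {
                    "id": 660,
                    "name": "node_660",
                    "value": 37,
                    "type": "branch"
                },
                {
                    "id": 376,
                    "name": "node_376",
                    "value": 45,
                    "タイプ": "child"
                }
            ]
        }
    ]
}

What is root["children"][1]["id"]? 299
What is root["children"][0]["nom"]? "node_191"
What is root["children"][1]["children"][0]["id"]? 599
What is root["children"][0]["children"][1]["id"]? 994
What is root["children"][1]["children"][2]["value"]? 45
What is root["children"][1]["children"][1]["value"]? 37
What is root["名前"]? "node_53"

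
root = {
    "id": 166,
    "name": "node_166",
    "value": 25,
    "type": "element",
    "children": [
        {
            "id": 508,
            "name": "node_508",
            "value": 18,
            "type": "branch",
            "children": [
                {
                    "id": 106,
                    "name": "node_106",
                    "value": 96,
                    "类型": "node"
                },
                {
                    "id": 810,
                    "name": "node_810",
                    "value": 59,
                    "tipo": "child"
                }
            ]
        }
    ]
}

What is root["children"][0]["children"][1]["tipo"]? "child"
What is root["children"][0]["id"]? 508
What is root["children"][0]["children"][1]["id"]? 810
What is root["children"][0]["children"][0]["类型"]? "node"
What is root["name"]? "node_166"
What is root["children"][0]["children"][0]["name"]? "node_106"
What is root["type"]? "element"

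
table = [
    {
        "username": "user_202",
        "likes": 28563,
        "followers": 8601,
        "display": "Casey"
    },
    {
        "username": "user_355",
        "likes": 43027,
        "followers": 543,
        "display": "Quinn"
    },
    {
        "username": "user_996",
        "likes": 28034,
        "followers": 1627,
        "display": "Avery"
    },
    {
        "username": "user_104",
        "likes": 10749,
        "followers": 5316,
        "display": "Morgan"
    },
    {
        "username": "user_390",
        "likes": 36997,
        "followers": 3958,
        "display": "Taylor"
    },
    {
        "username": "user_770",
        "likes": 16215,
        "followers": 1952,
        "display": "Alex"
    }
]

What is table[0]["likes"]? 28563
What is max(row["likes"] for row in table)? 43027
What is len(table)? 6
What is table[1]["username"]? "user_355"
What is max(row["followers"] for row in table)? 8601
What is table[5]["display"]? "Alex"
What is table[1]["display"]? "Quinn"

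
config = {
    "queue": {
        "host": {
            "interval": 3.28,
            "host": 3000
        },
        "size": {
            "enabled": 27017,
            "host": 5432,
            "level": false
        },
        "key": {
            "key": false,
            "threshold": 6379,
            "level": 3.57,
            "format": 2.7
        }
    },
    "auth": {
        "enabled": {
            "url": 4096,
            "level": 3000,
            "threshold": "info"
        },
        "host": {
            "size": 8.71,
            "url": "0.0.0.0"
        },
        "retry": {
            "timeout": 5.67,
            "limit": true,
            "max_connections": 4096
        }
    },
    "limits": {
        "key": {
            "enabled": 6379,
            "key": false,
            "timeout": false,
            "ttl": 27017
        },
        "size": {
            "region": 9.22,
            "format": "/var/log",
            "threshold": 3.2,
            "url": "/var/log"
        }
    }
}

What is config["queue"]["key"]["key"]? False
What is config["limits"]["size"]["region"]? 9.22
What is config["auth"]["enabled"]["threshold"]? "info"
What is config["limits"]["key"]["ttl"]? 27017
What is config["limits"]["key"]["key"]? False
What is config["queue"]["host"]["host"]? 3000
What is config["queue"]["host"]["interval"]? 3.28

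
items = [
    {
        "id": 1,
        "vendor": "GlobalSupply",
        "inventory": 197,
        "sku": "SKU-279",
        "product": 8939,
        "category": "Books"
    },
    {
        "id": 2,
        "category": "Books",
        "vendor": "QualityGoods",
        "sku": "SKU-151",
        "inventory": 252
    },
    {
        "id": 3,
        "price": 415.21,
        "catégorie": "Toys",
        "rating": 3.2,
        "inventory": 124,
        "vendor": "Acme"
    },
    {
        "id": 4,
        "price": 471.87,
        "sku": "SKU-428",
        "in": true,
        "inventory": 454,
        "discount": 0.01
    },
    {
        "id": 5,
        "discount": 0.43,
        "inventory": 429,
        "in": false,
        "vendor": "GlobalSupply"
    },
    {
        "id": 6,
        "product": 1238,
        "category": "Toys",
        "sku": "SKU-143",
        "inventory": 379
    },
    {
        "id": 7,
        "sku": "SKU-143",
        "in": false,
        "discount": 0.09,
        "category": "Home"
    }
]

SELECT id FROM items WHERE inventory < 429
[1, 2, 3, 6]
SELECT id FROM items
[1, 2, 3, 4, 5, 6, 7]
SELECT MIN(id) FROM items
1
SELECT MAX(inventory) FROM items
454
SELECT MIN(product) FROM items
1238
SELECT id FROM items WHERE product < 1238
[]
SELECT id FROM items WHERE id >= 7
[7]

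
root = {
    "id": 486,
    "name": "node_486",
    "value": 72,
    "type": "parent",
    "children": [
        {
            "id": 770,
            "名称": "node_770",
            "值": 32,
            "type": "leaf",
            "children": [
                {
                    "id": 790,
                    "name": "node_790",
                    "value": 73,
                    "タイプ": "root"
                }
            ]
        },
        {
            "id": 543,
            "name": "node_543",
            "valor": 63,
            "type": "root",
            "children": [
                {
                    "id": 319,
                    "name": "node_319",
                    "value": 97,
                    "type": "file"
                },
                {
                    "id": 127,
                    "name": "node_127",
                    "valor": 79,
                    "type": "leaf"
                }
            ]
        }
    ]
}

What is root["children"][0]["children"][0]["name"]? "node_790"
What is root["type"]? "parent"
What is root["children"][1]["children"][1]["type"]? "leaf"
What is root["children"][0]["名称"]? "node_770"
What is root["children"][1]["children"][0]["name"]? "node_319"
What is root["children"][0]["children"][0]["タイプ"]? "root"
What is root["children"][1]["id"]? 543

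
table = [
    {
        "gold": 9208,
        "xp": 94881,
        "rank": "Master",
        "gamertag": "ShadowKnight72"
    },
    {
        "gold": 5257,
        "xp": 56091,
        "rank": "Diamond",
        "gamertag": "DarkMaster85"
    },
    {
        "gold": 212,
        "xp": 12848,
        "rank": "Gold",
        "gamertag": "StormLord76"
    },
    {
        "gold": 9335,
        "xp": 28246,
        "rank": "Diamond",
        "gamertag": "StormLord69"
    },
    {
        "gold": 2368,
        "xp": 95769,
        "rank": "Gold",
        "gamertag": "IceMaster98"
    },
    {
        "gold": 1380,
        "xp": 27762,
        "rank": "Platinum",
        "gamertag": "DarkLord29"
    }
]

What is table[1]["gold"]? 5257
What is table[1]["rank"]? "Diamond"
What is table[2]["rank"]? "Gold"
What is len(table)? 6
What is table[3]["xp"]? 28246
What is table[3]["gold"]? 9335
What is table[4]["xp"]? 95769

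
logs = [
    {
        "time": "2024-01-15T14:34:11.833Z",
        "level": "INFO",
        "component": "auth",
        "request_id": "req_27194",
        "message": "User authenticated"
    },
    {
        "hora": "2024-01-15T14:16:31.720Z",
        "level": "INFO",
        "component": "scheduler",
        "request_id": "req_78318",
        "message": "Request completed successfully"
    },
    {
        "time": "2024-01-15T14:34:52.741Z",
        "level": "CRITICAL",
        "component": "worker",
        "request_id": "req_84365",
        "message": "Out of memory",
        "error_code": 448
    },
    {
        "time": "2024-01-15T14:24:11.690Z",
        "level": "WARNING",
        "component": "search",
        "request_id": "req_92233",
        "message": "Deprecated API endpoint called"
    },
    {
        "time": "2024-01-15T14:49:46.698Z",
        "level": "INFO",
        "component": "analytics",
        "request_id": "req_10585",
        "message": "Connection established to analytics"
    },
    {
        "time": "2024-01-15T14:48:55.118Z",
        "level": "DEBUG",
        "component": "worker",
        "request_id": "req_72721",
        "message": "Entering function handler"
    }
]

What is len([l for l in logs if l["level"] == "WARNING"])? 1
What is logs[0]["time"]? "2024-01-15T14:34:11.833Z"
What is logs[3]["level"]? "WARNING"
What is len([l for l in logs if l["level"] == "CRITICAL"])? 1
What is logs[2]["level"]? "CRITICAL"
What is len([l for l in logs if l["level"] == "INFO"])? 3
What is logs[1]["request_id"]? "req_78318"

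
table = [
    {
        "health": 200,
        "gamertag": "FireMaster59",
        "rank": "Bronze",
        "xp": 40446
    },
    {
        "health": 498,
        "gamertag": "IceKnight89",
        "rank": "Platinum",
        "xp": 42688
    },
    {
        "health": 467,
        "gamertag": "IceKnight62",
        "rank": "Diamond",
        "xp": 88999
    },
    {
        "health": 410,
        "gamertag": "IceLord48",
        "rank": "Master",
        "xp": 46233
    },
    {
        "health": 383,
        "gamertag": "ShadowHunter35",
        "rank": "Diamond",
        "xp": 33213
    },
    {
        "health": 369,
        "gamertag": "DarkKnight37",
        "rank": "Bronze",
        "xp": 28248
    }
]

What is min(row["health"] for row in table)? 200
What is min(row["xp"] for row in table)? 28248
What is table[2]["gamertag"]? "IceKnight62"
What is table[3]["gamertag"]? "IceLord48"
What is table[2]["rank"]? "Diamond"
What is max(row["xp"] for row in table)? 88999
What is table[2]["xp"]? 88999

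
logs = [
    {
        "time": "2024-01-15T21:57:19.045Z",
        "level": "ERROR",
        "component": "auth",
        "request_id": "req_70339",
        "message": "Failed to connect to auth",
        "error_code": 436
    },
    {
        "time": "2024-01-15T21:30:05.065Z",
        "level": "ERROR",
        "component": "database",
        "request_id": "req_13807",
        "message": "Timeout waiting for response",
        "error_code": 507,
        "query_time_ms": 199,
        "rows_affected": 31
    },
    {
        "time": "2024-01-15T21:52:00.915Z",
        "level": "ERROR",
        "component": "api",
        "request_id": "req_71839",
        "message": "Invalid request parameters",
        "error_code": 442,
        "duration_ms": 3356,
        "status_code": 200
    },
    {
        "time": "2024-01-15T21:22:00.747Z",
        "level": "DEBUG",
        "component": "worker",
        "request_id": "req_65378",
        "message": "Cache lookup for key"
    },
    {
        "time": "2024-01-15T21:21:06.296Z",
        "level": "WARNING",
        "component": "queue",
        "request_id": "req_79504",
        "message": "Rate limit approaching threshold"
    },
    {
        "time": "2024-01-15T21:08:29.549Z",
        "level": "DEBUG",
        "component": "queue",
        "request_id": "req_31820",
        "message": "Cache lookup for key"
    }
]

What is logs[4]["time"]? "2024-01-15T21:21:06.296Z"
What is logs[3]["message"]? "Cache lookup for key"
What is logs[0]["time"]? "2024-01-15T21:57:19.045Z"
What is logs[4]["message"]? "Rate limit approaching threshold"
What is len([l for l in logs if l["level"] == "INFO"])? 0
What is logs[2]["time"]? "2024-01-15T21:52:00.915Z"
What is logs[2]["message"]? "Invalid request parameters"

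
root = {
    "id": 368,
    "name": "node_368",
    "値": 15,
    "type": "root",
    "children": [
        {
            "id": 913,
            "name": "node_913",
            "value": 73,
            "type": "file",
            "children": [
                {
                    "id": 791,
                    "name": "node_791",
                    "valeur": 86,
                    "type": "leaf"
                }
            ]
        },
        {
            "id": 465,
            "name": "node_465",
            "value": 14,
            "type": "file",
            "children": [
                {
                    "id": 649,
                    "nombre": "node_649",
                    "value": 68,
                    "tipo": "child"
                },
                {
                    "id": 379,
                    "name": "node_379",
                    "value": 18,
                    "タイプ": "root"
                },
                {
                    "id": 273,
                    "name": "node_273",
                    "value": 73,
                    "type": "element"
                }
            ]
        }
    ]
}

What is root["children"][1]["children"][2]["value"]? 73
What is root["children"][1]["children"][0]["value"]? 68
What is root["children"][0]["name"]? "node_913"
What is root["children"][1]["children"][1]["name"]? "node_379"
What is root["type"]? "root"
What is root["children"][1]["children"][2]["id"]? 273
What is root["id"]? 368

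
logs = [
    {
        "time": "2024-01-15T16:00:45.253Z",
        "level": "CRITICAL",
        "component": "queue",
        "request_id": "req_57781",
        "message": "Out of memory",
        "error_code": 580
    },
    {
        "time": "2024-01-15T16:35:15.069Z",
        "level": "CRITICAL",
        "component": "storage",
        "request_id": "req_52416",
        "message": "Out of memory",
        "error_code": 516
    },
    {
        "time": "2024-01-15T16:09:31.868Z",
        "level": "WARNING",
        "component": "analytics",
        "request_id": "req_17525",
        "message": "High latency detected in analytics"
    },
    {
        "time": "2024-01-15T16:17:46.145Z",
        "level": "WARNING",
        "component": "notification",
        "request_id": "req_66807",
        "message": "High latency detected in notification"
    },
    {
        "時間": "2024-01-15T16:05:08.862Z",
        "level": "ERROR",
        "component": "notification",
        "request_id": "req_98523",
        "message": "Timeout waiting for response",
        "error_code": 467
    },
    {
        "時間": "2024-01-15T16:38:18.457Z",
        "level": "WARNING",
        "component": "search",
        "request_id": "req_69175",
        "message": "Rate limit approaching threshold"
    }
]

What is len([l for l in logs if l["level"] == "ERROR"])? 1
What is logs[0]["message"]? "Out of memory"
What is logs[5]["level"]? "WARNING"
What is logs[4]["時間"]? "2024-01-15T16:05:08.862Z"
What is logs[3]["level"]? "WARNING"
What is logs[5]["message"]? "Rate limit approaching threshold"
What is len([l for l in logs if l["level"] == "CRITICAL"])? 2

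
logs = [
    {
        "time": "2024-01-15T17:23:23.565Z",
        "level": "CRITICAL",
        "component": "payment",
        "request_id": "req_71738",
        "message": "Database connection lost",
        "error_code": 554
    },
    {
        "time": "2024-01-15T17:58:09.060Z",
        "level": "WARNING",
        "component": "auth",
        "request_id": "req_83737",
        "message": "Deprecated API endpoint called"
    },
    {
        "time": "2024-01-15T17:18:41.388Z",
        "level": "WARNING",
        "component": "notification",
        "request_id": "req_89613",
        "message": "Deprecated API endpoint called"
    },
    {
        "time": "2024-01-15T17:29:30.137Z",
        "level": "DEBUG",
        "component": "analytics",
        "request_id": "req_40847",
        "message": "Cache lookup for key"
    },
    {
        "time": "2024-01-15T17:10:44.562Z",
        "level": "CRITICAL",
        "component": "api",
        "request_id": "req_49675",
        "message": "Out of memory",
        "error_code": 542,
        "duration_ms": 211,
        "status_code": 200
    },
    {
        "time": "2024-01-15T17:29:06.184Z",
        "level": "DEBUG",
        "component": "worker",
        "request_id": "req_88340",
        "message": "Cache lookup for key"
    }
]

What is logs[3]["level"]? "DEBUG"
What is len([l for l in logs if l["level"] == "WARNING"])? 2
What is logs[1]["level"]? "WARNING"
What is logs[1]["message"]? "Deprecated API endpoint called"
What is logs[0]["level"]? "CRITICAL"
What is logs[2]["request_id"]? "req_89613"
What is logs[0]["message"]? "Database connection lost"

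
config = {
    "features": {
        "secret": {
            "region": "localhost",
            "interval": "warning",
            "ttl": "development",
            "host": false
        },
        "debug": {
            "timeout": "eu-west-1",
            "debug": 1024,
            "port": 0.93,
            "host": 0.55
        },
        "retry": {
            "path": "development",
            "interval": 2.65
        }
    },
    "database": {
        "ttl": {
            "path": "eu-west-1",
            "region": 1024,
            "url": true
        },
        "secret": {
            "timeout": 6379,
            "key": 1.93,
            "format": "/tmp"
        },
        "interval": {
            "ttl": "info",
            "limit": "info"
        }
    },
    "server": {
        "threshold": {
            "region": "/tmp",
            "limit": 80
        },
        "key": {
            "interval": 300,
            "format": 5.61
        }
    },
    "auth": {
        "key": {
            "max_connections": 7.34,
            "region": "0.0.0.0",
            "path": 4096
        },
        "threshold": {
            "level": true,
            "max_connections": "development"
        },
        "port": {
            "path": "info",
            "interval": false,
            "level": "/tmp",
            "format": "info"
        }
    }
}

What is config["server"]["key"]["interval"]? 300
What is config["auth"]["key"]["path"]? 4096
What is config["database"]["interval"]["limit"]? "info"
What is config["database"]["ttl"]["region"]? 1024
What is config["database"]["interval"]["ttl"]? "info"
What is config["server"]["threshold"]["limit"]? 80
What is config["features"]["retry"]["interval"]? 2.65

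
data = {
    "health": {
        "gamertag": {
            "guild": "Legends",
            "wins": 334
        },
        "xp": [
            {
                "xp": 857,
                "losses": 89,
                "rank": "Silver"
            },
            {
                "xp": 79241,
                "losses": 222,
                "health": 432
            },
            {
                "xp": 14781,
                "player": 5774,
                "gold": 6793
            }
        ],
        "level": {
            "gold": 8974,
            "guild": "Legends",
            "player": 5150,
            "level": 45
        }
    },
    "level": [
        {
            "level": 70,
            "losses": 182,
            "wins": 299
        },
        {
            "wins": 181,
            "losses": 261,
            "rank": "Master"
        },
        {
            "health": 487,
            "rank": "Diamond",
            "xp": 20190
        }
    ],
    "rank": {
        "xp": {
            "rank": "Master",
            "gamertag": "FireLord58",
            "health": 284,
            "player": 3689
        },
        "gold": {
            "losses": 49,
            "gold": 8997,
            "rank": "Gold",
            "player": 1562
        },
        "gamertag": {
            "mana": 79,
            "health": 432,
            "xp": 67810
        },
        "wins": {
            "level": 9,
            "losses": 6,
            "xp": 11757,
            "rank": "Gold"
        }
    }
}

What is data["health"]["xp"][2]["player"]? 5774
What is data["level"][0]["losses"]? 182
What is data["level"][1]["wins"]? 181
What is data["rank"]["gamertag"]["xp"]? 67810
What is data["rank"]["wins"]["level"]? 9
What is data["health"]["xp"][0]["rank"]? "Silver"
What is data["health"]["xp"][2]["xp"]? 14781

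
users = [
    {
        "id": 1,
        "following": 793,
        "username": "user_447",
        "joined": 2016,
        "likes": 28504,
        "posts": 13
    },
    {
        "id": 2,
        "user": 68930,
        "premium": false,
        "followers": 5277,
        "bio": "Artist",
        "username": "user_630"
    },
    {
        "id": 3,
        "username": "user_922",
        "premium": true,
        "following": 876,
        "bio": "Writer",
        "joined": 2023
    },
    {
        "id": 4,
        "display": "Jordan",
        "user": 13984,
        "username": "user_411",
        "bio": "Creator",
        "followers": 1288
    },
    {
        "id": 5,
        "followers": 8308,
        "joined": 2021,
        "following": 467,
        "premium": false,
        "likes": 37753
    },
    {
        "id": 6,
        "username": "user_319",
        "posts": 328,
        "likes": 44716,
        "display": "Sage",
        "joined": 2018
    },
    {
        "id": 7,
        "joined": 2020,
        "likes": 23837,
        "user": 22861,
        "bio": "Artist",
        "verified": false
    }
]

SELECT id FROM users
[1, 2, 3, 4, 5, 6, 7]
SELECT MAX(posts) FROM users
328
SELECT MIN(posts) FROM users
13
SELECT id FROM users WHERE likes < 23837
[]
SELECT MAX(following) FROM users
876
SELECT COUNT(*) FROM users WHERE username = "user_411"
1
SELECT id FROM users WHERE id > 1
[2, 3, 4, 5, 6, 7]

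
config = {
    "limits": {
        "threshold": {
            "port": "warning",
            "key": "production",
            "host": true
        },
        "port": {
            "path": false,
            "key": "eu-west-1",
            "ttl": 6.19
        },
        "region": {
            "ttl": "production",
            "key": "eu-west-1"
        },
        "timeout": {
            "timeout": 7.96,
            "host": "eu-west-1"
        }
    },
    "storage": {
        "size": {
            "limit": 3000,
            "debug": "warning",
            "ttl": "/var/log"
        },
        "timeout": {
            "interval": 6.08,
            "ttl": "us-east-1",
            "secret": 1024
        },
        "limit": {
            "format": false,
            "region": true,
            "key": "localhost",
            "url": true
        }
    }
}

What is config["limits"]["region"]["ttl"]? "production"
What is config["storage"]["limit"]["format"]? False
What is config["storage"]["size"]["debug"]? "warning"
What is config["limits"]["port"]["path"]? False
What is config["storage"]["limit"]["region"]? True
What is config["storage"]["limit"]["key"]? "localhost"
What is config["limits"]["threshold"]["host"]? True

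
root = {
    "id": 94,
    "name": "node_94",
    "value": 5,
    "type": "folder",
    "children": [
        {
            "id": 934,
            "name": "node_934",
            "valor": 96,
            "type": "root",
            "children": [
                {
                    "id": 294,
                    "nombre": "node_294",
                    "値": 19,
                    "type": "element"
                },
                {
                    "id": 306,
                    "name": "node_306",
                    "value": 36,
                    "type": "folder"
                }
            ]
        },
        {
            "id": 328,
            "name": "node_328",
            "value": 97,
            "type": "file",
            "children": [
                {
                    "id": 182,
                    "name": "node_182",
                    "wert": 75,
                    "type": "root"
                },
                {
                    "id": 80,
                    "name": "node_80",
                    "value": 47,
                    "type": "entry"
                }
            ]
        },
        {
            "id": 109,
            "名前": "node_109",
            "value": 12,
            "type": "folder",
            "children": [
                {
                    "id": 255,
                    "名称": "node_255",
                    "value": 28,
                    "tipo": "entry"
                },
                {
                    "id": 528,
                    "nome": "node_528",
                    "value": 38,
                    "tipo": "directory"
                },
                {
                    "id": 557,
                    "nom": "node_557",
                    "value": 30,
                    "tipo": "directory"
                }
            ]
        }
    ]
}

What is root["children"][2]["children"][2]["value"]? 30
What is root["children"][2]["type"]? "folder"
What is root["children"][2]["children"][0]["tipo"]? "entry"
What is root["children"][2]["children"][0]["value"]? 28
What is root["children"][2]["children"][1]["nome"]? "node_528"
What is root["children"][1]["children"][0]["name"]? "node_182"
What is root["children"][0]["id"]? 934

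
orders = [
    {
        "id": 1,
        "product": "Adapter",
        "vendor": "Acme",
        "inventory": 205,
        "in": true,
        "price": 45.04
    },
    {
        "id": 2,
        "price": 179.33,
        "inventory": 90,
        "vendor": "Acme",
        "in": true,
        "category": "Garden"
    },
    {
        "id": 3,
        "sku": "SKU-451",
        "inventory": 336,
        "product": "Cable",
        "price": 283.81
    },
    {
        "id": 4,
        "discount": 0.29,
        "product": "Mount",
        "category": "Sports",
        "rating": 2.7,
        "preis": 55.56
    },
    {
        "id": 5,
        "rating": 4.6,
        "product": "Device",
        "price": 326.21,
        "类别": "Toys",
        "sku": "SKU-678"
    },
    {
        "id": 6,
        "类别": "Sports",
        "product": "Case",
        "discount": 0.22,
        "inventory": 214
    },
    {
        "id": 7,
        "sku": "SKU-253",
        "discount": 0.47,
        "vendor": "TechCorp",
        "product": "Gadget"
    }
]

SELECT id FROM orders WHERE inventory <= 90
[2]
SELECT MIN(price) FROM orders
45.04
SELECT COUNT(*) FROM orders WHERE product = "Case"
1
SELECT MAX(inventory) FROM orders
336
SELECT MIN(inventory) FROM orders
90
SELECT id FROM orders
[1, 2, 3, 4, 5, 6, 7]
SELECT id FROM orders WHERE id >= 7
[7]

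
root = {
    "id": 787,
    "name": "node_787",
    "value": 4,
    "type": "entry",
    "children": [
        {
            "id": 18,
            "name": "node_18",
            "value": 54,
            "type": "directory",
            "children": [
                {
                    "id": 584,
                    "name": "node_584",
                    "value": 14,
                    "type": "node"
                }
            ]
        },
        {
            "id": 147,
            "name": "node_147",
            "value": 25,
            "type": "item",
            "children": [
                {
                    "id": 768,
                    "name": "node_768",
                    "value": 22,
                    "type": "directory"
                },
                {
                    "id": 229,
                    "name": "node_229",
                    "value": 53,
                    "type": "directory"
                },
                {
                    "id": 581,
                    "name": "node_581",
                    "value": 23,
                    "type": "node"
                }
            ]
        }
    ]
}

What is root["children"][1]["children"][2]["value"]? 23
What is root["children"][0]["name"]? "node_18"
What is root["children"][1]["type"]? "item"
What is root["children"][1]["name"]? "node_147"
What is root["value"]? 4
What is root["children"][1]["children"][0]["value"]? 22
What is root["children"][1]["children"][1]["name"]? "node_229"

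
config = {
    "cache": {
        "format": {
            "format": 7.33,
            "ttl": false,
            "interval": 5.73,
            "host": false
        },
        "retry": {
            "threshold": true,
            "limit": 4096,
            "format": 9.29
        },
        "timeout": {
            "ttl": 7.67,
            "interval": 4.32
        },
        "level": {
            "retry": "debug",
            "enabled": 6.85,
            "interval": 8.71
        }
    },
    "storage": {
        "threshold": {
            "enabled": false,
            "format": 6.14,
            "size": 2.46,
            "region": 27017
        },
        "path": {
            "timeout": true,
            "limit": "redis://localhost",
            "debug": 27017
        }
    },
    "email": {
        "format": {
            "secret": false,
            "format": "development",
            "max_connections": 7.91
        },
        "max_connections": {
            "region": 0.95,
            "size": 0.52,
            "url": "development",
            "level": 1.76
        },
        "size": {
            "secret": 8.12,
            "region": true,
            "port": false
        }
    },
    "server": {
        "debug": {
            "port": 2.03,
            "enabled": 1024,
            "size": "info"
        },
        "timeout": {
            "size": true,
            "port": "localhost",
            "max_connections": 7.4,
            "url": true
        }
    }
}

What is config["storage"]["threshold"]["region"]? 27017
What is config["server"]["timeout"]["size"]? True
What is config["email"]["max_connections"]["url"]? "development"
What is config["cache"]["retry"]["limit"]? 4096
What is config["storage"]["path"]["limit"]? "redis://localhost"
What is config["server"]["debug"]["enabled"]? 1024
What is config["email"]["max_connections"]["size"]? 0.52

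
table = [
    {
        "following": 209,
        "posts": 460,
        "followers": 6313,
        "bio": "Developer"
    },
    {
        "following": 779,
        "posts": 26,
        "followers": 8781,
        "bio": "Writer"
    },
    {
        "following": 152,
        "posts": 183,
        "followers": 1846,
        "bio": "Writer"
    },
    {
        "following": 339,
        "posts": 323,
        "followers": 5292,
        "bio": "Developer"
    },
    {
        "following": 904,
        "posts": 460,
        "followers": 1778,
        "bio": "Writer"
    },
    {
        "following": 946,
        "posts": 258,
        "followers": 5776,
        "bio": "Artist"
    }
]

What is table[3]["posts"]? 323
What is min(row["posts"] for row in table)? 26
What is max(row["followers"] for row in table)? 8781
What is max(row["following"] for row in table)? 946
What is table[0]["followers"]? 6313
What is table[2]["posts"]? 183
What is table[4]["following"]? 904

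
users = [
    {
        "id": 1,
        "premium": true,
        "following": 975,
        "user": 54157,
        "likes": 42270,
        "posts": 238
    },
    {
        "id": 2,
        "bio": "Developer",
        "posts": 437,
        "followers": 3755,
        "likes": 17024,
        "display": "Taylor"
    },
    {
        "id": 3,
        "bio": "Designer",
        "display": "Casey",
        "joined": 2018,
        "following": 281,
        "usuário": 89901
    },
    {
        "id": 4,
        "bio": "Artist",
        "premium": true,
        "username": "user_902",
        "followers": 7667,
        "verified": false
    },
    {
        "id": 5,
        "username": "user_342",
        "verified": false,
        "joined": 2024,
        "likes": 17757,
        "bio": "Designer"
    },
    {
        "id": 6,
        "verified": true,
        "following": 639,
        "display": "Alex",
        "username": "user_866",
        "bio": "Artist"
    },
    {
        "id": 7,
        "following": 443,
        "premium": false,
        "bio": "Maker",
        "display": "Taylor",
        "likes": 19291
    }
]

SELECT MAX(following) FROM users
975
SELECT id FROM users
[1, 2, 3, 4, 5, 6, 7]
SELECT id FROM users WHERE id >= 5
[5, 6, 7]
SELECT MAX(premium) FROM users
True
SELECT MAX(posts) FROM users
437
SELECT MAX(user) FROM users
54157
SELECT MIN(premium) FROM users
False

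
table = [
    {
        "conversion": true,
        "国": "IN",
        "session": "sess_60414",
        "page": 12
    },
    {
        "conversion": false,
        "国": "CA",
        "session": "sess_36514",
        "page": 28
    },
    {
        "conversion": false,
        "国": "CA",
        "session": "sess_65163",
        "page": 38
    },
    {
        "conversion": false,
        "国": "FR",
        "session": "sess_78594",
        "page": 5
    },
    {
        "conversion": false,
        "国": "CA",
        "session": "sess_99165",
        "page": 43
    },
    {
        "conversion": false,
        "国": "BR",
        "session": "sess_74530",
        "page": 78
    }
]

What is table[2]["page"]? 38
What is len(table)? 6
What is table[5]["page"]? 78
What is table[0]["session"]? "sess_60414"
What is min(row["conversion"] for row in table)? False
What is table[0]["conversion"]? True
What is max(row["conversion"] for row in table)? True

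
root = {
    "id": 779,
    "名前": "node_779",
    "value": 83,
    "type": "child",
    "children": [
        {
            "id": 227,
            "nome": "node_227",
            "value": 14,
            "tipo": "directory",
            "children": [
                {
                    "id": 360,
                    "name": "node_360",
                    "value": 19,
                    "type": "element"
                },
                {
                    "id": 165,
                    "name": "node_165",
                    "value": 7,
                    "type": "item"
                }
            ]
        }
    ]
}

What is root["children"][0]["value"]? 14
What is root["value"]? 83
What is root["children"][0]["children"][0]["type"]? "element"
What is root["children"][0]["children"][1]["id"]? 165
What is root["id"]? 779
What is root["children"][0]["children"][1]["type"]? "item"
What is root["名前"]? "node_779"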